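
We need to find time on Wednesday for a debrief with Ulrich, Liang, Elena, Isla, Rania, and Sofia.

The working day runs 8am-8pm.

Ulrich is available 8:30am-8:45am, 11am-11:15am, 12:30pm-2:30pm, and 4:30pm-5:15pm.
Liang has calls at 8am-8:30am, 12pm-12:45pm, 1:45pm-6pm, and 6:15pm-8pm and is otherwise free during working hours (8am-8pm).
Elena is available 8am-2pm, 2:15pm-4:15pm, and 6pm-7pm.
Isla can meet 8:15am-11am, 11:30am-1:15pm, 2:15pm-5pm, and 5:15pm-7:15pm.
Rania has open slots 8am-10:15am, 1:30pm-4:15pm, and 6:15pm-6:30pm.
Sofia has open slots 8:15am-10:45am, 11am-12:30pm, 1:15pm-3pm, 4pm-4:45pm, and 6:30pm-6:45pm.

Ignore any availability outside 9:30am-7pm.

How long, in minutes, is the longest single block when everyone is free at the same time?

0 minutes

Liang free within 08:00–20:00: 08:30–12:00, 12:45–13:45, 18:00–18:15.
Ulrich ∩ Liang: 08:30–08:45, 11:00–11:15, 12:45–13:45.
Ulrich ∩ Liang ∩ Elena: 08:30–08:45, 11:00–11:15, 12:45–13:45.
Ulrich ∩ Liang ∩ Elena ∩ Isla: 08:30–08:45, 12:45–13:15.
Ulrich ∩ Liang ∩ Elena ∩ Isla ∩ Rania: 08:30–08:45.
Ulrich ∩ Liang ∩ Elena ∩ Isla ∩ Rania ∩ Sofia: 08:30–08:45.
Restricted to 09:30–19:00: (none).
No common window.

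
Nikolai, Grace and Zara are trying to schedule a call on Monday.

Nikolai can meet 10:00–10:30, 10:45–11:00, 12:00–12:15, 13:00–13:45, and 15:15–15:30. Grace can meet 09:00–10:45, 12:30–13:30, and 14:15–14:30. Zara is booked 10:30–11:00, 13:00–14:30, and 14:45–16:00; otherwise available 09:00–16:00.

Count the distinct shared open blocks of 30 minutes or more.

Zara free within 09:00–16:00: 09:00–10:30, 11:00–13:00, 14:30–14:45.
Nikolai ∩ Grace: 10:00–10:30, 13:00–13:30.
Nikolai ∩ Grace ∩ Zara: 10:00–10:30.
Windows ≥ 30 min: 10:00–10:30.
That's 1 window.

1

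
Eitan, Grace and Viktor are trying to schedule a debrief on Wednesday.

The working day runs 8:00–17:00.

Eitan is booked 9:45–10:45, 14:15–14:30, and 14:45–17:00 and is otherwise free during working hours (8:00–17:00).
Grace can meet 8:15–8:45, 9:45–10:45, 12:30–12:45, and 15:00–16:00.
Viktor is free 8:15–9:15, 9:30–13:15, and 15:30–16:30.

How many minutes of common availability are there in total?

45 minutes

Eitan free within 08:00–17:00: 08:00–09:45, 10:45–14:15, 14:30–14:45.
Eitan ∩ Grace: 08:15–08:45, 12:30–12:45.
Eitan ∩ Grace ∩ Viktor: 08:15–08:45, 12:30–12:45.
Total common minutes: 30 + 15 = 45.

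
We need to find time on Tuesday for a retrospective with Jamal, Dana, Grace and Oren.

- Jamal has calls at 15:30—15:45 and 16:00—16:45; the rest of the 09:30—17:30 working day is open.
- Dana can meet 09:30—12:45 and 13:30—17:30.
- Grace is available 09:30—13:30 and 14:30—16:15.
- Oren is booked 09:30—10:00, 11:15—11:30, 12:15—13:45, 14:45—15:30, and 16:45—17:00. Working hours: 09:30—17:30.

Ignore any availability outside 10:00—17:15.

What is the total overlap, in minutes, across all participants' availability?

Jamal free within 09:30–17:30: 09:30–15:30, 15:45–16:00, 16:45–17:30.
Oren free within 09:30–17:30: 10:00–11:15, 11:30–12:15, 13:45–14:45, 15:30–16:45, 17:00–17:30.
Jamal ∩ Dana: 09:30–12:45, 13:30–15:30, 15:45–16:00, 16:45–17:30.
Jamal ∩ Dana ∩ Grace: 09:30–12:45, 14:30–15:30, 15:45–16:00.
Jamal ∩ Dana ∩ Grace ∩ Oren: 10:00–11:15, 11:30–12:15, 14:30–14:45, 15:45–16:00.
Restricted to 10:00–17:15: 10:00–11:15, 11:30–12:15, 14:30–14:45, 15:45–16:00.
Total common minutes: 75 + 45 + 15 + 15 = 150.

150 minutes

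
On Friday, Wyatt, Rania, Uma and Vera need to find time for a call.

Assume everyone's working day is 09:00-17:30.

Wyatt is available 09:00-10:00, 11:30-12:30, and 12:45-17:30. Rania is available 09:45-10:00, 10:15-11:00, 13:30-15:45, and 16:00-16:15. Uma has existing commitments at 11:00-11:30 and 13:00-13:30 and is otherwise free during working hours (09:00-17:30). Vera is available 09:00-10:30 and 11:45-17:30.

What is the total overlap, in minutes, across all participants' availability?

165 minutes

Uma free within 09:00–17:30: 09:00–11:00, 11:30–13:00, 13:30–17:30.
Wyatt ∩ Rania: 09:45–10:00, 13:30–15:45, 16:00–16:15.
Wyatt ∩ Rania ∩ Uma: 09:45–10:00, 13:30–15:45, 16:00–16:15.
Wyatt ∩ Rania ∩ Uma ∩ Vera: 09:45–10:00, 13:30–15:45, 16:00–16:15.
Total common minutes: 15 + 135 + 15 = 165.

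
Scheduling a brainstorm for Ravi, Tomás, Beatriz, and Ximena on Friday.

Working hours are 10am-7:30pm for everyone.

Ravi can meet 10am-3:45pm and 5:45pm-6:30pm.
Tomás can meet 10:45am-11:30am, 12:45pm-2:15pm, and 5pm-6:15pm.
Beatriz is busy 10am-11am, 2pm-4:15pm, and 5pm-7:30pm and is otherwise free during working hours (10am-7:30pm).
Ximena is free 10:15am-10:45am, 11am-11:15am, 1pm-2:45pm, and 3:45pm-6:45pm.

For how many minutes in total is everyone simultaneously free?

Beatriz free within 10:00–19:30: 11:00–14:00, 16:15–17:00.
Ravi ∩ Tomás: 10:45–11:30, 12:45–14:15, 17:45–18:15.
Ravi ∩ Tomás ∩ Beatriz: 11:00–11:30, 12:45–14:00.
Ravi ∩ Tomás ∩ Beatriz ∩ Ximena: 11:00–11:15, 13:00–14:00.
Total common minutes: 15 + 60 = 75.

75 minutes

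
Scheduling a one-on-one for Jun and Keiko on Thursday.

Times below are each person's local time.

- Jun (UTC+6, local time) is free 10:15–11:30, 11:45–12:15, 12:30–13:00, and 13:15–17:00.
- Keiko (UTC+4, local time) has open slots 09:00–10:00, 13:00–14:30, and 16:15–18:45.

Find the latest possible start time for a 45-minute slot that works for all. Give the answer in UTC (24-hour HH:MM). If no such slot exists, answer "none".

Jun → UTC: 04:15–05:30, 05:45–06:15, 06:30–07:00, 07:15–11:00.
Keiko → UTC: 05:00–06:00, 09:00–10:30, 12:15–14:45.
Jun ∩ Keiko: 05:00–05:30, 05:45–06:00, 09:00–10:30.
Windows ≥ 45 min: 09:00–10:30.
Latest start in the last window 09:00–10:30 is 10:30 − 45 min = 09:45.

09:45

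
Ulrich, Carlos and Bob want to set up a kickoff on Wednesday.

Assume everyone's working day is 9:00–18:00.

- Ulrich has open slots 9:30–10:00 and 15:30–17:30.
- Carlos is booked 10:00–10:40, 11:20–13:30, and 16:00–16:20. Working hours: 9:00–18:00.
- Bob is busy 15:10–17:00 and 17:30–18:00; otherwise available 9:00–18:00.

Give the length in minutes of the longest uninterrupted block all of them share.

Carlos free within 09:00–18:00: 09:00–10:00, 10:40–11:20, 13:30–16:00, 16:20–18:00.
Bob free within 09:00–18:00: 09:00–15:10, 17:00–17:30.
Ulrich ∩ Carlos: 09:30–10:00, 15:30–16:00, 16:20–17:30.
Ulrich ∩ Carlos ∩ Bob: 09:30–10:00, 17:00–17:30.
Common window lengths: 30, 30 min; longest is 30.

30 minutes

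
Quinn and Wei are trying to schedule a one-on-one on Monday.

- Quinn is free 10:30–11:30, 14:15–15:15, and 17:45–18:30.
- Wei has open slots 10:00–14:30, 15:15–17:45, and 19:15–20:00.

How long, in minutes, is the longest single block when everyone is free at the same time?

60 minutes

Quinn ∩ Wei: 10:30–11:30, 14:15–14:30.
Common window lengths: 60, 15 min; longest is 60.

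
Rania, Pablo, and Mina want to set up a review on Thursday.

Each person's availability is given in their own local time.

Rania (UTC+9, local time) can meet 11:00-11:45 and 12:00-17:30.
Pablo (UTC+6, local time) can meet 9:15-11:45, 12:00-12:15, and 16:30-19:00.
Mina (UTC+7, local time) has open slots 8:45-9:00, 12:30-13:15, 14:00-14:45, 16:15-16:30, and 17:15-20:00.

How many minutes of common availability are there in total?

Rania → UTC: 02:00–02:45, 03:00–08:30.
Pablo → UTC: 03:15–05:45, 06:00–06:15, 10:30–13:00.
Mina → UTC: 01:45–02:00, 05:30–06:15, 07:00–07:45, 09:15–09:30, 10:15–13:00.
Rania ∩ Pablo: 03:15–05:45, 06:00–06:15.
Rania ∩ Pablo ∩ Mina: 05:30–05:45, 06:00–06:15.
Total common minutes: 15 + 15 = 30.

30 minutes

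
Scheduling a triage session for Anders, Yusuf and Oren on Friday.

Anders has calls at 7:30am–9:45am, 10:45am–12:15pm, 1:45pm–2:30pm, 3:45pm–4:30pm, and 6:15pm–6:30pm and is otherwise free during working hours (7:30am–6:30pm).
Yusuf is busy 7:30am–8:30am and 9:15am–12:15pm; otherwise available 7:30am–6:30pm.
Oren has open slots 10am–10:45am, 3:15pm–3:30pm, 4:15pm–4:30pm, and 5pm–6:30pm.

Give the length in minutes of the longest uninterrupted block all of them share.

75 minutes

Anders free within 07:30–18:30: 09:45–10:45, 12:15–13:45, 14:30–15:45, 16:30–18:15.
Yusuf free within 07:30–18:30: 08:30–09:15, 12:15–18:30.
Anders ∩ Yusuf: 12:15–13:45, 14:30–15:45, 16:30–18:15.
Anders ∩ Yusuf ∩ Oren: 15:15–15:30, 17:00–18:15.
Common window lengths: 15, 75 min; longest is 75.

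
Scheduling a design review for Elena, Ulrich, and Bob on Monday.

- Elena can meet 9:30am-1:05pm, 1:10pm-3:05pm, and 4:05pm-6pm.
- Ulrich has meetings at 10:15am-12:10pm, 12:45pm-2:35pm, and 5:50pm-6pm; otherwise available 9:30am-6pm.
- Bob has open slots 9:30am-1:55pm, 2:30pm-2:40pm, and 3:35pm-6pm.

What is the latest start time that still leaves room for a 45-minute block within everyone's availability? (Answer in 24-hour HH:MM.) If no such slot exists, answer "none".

17:05

Ulrich free within 09:30–18:00: 09:30–10:15, 12:10–12:45, 14:35–17:50.
Elena ∩ Ulrich: 09:30–10:15, 12:10–12:45, 14:35–15:05, 16:05–17:50.
Elena ∩ Ulrich ∩ Bob: 09:30–10:15, 12:10–12:45, 14:35–14:40, 16:05–17:50.
Windows ≥ 45 min: 09:30–10:15, 16:05–17:50.
Latest start in the last window 16:05–17:50 is 17:50 − 45 min = 17:05.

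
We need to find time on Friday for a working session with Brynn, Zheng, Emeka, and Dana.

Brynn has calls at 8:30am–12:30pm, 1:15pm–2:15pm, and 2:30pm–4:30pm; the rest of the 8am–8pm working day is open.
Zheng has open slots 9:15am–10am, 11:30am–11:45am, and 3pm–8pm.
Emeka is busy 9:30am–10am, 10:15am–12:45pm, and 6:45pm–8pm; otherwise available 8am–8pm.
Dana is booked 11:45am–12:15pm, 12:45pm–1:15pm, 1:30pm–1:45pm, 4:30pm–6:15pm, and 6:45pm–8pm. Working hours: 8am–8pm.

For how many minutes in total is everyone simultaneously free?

30 minutes

Brynn free within 08:00–20:00: 08:00–08:30, 12:30–13:15, 14:15–14:30, 16:30–20:00.
Emeka free within 08:00–20:00: 08:00–09:30, 10:00–10:15, 12:45–18:45.
Dana free within 08:00–20:00: 08:00–11:45, 12:15–12:45, 13:15–13:30, 13:45–16:30, 18:15–18:45.
Brynn ∩ Zheng: 16:30–20:00.
Brynn ∩ Zheng ∩ Emeka: 16:30–18:45.
Brynn ∩ Zheng ∩ Emeka ∩ Dana: 18:15–18:45.
Total common minutes: 30.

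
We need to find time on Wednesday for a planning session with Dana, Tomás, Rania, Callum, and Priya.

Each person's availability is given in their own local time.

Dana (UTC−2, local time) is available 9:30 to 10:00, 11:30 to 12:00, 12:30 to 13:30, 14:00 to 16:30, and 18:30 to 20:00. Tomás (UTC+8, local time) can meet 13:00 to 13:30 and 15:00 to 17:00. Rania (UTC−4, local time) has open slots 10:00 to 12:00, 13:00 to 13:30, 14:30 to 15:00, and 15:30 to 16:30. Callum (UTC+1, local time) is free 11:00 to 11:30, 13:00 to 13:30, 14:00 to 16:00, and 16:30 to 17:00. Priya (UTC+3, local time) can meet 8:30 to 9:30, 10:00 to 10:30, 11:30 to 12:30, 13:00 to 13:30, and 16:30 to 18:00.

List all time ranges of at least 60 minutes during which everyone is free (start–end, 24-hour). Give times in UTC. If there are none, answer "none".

none

Dana → UTC: 11:30–12:00, 13:30–14:00, 14:30–15:30, 16:00–18:30, 20:30–22:00.
Tomás → UTC: 05:00–05:30, 07:00–09:00.
Rania → UTC: 14:00–16:00, 17:00–17:30, 18:30–19:00, 19:30–20:30.
Callum → UTC: 10:00–10:30, 12:00–12:30, 13:00–15:00, 15:30–16:00.
Priya → UTC: 05:30–06:30, 07:00–07:30, 08:30–09:30, 10:00–10:30, 13:30–15:00.
Dana ∩ Tomás: (none).
Dana ∩ Tomás ∩ Rania: (none).
Dana ∩ Tomás ∩ Rania ∩ Callum: (none).
Dana ∩ Tomás ∩ Rania ∩ Callum ∩ Priya: (none).
Windows ≥ 60 min: (none).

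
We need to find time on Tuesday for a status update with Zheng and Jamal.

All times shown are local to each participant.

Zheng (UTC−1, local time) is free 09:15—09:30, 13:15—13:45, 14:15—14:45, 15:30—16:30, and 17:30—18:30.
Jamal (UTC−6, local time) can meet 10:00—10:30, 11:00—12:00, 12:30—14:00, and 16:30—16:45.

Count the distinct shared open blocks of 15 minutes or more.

Zheng → UTC: 10:15–10:30, 14:15–14:45, 15:15–15:45, 16:30–17:30, 18:30–19:30.
Jamal → UTC: 16:00–16:30, 17:00–18:00, 18:30–20:00, 22:30–22:45.
Zheng ∩ Jamal: 17:00–17:30, 18:30–19:30.
Windows ≥ 15 min: 17:00–17:30, 18:30–19:30.
That's 2 windows.

2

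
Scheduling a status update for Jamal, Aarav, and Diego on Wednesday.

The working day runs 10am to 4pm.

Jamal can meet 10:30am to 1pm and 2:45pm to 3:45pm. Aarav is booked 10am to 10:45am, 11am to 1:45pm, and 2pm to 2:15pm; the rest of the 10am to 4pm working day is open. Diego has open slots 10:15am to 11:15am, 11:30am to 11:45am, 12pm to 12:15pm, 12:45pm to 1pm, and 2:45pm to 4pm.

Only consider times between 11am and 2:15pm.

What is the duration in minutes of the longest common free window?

Aarav free within 10:00–16:00: 10:45–11:00, 13:45–14:00, 14:15–16:00.
Jamal ∩ Aarav: 10:45–11:00, 14:45–15:45.
Jamal ∩ Aarav ∩ Diego: 10:45–11:00, 14:45–15:45.
Restricted to 11:00–14:15: (none).
No common window.

0 minutes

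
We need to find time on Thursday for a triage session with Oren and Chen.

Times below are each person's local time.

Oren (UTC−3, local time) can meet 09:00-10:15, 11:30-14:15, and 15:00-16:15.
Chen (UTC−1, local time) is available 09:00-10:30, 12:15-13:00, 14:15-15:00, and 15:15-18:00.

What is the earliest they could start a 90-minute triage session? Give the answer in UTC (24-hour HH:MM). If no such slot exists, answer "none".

none

Oren → UTC: 12:00–13:15, 14:30–17:15, 18:00–19:15.
Chen → UTC: 10:00–11:30, 13:15–14:00, 15:15–16:00, 16:15–19:00.
Oren ∩ Chen: 15:15–16:00, 16:15–17:15, 18:00–19:00.
Windows ≥ 90 min: (none).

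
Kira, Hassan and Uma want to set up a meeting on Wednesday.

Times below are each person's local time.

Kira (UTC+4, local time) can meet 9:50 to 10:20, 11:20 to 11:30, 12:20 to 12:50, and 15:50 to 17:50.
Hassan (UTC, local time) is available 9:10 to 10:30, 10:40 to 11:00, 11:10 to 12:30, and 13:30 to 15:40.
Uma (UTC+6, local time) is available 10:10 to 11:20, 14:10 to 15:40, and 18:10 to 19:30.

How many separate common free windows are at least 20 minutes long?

1

Kira → UTC: 05:50–06:20, 07:20–07:30, 08:20–08:50, 11:50–13:50.
Hassan → UTC: 09:10–10:30, 10:40–11:00, 11:10–12:30, 13:30–15:40.
Uma → UTC: 04:10–05:20, 08:10–09:40, 12:10–13:30.
Kira ∩ Hassan: 11:50–12:30, 13:30–13:50.
Kira ∩ Hassan ∩ Uma: 12:10–12:30.
Windows ≥ 20 min: 12:10–12:30.
That's 1 window.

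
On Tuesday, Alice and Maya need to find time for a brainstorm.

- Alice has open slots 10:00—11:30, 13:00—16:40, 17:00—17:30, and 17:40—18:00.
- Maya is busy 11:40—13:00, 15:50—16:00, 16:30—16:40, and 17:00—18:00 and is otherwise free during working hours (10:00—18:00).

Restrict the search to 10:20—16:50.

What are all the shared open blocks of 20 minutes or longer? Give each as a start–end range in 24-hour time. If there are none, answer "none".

Maya free within 10:00–18:00: 10:00–11:40, 13:00–15:50, 16:00–16:30, 16:40–17:00.
Alice ∩ Maya: 10:00–11:30, 13:00–15:50, 16:00–16:30.
Restricted to 10:20–16:50: 10:20–11:30, 13:00–15:50, 16:00–16:30.
Windows ≥ 20 min: 10:20–11:30, 13:00–15:50, 16:00–16:30.

10:20–11:30, 13:00–15:50, 16:00–16:30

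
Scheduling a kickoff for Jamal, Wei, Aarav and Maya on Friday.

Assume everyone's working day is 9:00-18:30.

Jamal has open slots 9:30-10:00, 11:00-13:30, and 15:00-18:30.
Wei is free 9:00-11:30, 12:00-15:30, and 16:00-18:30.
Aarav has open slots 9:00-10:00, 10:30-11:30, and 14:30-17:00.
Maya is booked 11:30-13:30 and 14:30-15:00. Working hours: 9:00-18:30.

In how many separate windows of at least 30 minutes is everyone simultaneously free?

Maya free within 09:00–18:30: 09:00–11:30, 13:30–14:30, 15:00–18:30.
Jamal ∩ Wei: 09:30–10:00, 11:00–11:30, 12:00–13:30, 15:00–15:30, 16:00–18:30.
Jamal ∩ Wei ∩ Aarav: 09:30–10:00, 11:00–11:30, 15:00–15:30, 16:00–17:00.
Jamal ∩ Wei ∩ Aarav ∩ Maya: 09:30–10:00, 11:00–11:30, 15:00–15:30, 16:00–17:00.
Windows ≥ 30 min: 09:30–10:00, 11:00–11:30, 15:00–15:30, 16:00–17:00.
That's 4 windows.

4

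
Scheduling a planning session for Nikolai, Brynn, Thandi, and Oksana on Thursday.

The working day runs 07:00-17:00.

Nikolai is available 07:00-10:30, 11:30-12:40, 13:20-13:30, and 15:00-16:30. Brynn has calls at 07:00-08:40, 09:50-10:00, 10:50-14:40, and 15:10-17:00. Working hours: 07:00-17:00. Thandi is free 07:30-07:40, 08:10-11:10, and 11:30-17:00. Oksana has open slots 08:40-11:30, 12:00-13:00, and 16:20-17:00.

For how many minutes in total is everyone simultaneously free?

100 minutes

Brynn free within 07:00–17:00: 08:40–09:50, 10:00–10:50, 14:40–15:10.
Nikolai ∩ Brynn: 08:40–09:50, 10:00–10:30, 15:00–15:10.
Nikolai ∩ Brynn ∩ Thandi: 08:40–09:50, 10:00–10:30, 15:00–15:10.
Nikolai ∩ Brynn ∩ Thandi ∩ Oksana: 08:40–09:50, 10:00–10:30.
Total common minutes: 70 + 30 = 100.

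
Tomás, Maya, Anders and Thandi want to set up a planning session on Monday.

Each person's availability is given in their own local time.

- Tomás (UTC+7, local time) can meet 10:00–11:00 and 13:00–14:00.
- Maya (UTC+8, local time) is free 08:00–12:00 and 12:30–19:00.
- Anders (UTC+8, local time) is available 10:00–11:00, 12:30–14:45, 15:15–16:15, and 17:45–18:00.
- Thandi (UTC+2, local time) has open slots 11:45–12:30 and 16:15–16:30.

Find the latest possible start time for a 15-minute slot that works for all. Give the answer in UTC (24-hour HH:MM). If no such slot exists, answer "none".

none

Tomás → UTC: 03:00–04:00, 06:00–07:00.
Maya → UTC: 00:00–04:00, 04:30–11:00.
Anders → UTC: 02:00–03:00, 04:30–06:45, 07:15–08:15, 09:45–10:00.
Thandi → UTC: 09:45–10:30, 14:15–14:30.
Tomás ∩ Maya: 03:00–04:00, 06:00–07:00.
Tomás ∩ Maya ∩ Anders: 06:00–06:45.
Tomás ∩ Maya ∩ Anders ∩ Thandi: (none).
Windows ≥ 15 min: (none).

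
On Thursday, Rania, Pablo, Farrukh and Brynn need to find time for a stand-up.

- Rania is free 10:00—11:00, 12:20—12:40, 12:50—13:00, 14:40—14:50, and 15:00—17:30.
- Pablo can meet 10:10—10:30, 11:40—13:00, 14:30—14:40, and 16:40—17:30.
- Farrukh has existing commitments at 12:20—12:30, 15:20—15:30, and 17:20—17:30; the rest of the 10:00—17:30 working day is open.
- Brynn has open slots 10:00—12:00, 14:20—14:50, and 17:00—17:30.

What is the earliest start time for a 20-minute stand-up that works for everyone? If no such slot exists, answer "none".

Farrukh free within 10:00–17:30: 10:00–12:20, 12:30–15:20, 15:30–17:20.
Rania ∩ Pablo: 10:10–10:30, 12:20–12:40, 12:50–13:00, 16:40–17:30.
Rania ∩ Pablo ∩ Farrukh: 10:10–10:30, 12:30–12:40, 12:50–13:00, 16:40–17:20.
Rania ∩ Pablo ∩ Farrukh ∩ Brynn: 10:10–10:30, 17:00–17:20.
Windows ≥ 20 min: 10:10–10:30, 17:00–17:20.
Earliest such window starts at 10:10.

10:10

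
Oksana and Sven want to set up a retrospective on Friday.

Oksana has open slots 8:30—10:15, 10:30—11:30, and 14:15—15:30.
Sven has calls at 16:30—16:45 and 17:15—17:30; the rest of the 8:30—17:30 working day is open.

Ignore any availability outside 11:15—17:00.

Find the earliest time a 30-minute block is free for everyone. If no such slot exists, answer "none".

Sven free within 08:30–17:30: 08:30–16:30, 16:45–17:15.
Oksana ∩ Sven: 08:30–10:15, 10:30–11:30, 14:15–15:30.
Restricted to 11:15–17:00: 11:15–11:30, 14:15–15:30.
Windows ≥ 30 min: 14:15–15:30.
Earliest such window starts at 14:15.

14:15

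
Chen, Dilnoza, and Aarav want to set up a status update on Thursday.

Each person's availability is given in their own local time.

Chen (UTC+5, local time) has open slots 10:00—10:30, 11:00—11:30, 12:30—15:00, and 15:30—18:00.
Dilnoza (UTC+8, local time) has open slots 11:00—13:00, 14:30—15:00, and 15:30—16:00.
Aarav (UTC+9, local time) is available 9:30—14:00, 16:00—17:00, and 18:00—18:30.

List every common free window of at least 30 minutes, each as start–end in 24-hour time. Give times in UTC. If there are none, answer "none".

Chen → UTC: 05:00–05:30, 06:00–06:30, 07:30–10:00, 10:30–13:00.
Dilnoza → UTC: 03:00–05:00, 06:30–07:00, 07:30–08:00.
Aarav → UTC: 00:30–05:00, 07:00–08:00, 09:00–09:30.
Chen ∩ Dilnoza: 07:30–08:00.
Chen ∩ Dilnoza ∩ Aarav: 07:30–08:00.
Windows ≥ 30 min: 07:30–08:00.

07:30–08:00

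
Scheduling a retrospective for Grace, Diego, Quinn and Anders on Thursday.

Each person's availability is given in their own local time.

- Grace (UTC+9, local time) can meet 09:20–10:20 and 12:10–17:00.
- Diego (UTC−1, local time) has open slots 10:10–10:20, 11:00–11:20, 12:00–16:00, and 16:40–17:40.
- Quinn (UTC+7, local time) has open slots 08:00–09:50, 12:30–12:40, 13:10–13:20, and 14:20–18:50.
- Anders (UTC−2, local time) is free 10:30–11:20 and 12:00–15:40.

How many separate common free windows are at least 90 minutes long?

Grace → UTC: 00:20–01:20, 03:10–08:00.
Diego → UTC: 11:10–11:20, 12:00–12:20, 13:00–17:00, 17:40–18:40.
Quinn → UTC: 01:00–02:50, 05:30–05:40, 06:10–06:20, 07:20–11:50.
Anders → UTC: 12:30–13:20, 14:00–17:40.
Grace ∩ Diego: (none).
Grace ∩ Diego ∩ Quinn: (none).
Grace ∩ Diego ∩ Quinn ∩ Anders: (none).
Windows ≥ 90 min: (none).
That's 0 windows.

0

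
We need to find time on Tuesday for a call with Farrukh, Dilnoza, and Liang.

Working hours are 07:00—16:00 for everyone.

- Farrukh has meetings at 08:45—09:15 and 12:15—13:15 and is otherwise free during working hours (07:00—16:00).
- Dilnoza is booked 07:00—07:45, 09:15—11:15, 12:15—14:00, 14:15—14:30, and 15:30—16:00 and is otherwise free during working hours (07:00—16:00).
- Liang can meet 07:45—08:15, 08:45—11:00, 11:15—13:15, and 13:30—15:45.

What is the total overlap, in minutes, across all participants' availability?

Farrukh free within 07:00–16:00: 07:00–08:45, 09:15–12:15, 13:15–16:00.
Dilnoza free within 07:00–16:00: 07:45–09:15, 11:15–12:15, 14:00–14:15, 14:30–15:30.
Farrukh ∩ Dilnoza: 07:45–08:45, 11:15–12:15, 14:00–14:15, 14:30–15:30.
Farrukh ∩ Dilnoza ∩ Liang: 07:45–08:15, 11:15–12:15, 14:00–14:15, 14:30–15:30.
Total common minutes: 30 + 60 + 15 + 60 = 165.

165 minutes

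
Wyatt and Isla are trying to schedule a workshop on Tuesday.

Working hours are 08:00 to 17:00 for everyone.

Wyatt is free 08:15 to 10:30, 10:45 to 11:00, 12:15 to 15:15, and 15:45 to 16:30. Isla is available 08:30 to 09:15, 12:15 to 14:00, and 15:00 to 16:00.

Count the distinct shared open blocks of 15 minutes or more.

Wyatt ∩ Isla: 08:30–09:15, 12:15–14:00, 15:00–15:15, 15:45–16:00.
Windows ≥ 15 min: 08:30–09:15, 12:15–14:00, 15:00–15:15, 15:45–16:00.
That's 4 windows.

4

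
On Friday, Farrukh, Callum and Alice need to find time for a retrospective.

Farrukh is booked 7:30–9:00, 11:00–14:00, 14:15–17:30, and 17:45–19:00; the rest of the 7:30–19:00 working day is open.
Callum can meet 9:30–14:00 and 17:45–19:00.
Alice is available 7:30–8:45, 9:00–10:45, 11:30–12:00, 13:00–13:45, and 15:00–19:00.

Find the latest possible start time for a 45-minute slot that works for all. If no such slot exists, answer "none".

Farrukh free within 07:30–19:00: 09:00–11:00, 14:00–14:15, 17:30–17:45.
Farrukh ∩ Callum: 09:30–11:00.
Farrukh ∩ Callum ∩ Alice: 09:30–10:45.
Windows ≥ 45 min: 09:30–10:45.
Latest start in the last window 09:30–10:45 is 10:45 − 45 min = 10:00.

10:00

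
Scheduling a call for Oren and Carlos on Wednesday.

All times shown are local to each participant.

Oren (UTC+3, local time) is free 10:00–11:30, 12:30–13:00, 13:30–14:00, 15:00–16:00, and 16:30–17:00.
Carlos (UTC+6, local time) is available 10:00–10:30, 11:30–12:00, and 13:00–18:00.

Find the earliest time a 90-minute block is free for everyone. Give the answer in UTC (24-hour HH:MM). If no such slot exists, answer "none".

Oren → UTC: 07:00–08:30, 09:30–10:00, 10:30–11:00, 12:00–13:00, 13:30–14:00.
Carlos → UTC: 04:00–04:30, 05:30–06:00, 07:00–12:00.
Oren ∩ Carlos: 07:00–08:30, 09:30–10:00, 10:30–11:00.
Windows ≥ 90 min: 07:00–08:30.
Earliest such window starts at 07:00.

07:00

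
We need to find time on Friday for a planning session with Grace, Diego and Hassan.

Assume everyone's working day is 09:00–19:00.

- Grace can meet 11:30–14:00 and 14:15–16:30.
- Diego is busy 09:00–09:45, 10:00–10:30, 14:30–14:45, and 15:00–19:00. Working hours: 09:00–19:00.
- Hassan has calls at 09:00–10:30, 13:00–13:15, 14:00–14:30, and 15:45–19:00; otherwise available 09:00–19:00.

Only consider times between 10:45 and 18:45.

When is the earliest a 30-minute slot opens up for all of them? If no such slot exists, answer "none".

11:30

Diego free within 09:00–19:00: 09:45–10:00, 10:30–14:30, 14:45–15:00.
Hassan free within 09:00–19:00: 10:30–13:00, 13:15–14:00, 14:30–15:45.
Grace ∩ Diego: 11:30–14:00, 14:15–14:30, 14:45–15:00.
Grace ∩ Diego ∩ Hassan: 11:30–13:00, 13:15–14:00, 14:45–15:00.
Restricted to 10:45–18:45: 11:30–13:00, 13:15–14:00, 14:45–15:00.
Windows ≥ 30 min: 11:30–13:00, 13:15–14:00.
Earliest such window starts at 11:30.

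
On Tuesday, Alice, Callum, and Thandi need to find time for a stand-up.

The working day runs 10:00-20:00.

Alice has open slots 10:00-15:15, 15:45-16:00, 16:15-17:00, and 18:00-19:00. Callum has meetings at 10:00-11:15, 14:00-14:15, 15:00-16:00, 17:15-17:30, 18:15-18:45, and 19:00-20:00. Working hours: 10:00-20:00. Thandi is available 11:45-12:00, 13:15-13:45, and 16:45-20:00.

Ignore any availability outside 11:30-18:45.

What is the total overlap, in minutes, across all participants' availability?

75 minutes

Callum free within 10:00–20:00: 11:15–14:00, 14:15–15:00, 16:00–17:15, 17:30–18:15, 18:45–19:00.
Alice ∩ Callum: 11:15–14:00, 14:15–15:00, 16:15–17:00, 18:00–18:15, 18:45–19:00.
Alice ∩ Callum ∩ Thandi: 11:45–12:00, 13:15–13:45, 16:45–17:00, 18:00–18:15, 18:45–19:00.
Restricted to 11:30–18:45: 11:45–12:00, 13:15–13:45, 16:45–17:00, 18:00–18:15.
Total common minutes: 15 + 30 + 15 + 15 = 75.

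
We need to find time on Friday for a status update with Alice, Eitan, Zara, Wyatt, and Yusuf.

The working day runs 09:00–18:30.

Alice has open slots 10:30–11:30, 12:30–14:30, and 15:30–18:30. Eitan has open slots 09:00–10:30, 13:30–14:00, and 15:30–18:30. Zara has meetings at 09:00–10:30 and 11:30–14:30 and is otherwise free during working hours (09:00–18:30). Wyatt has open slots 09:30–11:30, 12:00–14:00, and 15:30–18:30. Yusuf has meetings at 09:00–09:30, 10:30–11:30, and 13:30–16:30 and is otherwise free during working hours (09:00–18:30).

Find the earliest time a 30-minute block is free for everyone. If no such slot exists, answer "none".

Zara free within 09:00–18:30: 10:30–11:30, 14:30–18:30.
Yusuf free within 09:00–18:30: 09:30–10:30, 11:30–13:30, 16:30–18:30.
Alice ∩ Eitan: 13:30–14:00, 15:30–18:30.
Alice ∩ Eitan ∩ Zara: 15:30–18:30.
Alice ∩ Eitan ∩ Zara ∩ Wyatt: 15:30–18:30.
Alice ∩ Eitan ∩ Zara ∩ Wyatt ∩ Yusuf: 16:30–18:30.
Windows ≥ 30 min: 16:30–18:30.
Earliest such window starts at 16:30.

16:30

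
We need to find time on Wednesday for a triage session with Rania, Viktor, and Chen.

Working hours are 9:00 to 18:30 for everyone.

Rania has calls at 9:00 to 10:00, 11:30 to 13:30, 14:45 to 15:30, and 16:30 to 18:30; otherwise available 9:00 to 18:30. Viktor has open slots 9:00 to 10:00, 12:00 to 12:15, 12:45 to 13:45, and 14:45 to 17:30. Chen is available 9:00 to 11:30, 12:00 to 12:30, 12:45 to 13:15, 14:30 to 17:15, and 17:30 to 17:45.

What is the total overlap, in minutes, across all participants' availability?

60 minutes

Rania free within 09:00–18:30: 10:00–11:30, 13:30–14:45, 15:30–16:30.
Rania ∩ Viktor: 13:30–13:45, 15:30–16:30.
Rania ∩ Viktor ∩ Chen: 15:30–16:30.
Total common minutes: 60.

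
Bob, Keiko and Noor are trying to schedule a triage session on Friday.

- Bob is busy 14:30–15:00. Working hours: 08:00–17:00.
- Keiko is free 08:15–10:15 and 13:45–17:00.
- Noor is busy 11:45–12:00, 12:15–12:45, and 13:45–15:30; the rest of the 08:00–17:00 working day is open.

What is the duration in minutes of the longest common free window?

120 minutes

Bob free within 08:00–17:00: 08:00–14:30, 15:00–17:00.
Noor free within 08:00–17:00: 08:00–11:45, 12:00–12:15, 12:45–13:45, 15:30–17:00.
Bob ∩ Keiko: 08:15–10:15, 13:45–14:30, 15:00–17:00.
Bob ∩ Keiko ∩ Noor: 08:15–10:15, 15:30–17:00.
Common window lengths: 120, 90 min; longest is 120.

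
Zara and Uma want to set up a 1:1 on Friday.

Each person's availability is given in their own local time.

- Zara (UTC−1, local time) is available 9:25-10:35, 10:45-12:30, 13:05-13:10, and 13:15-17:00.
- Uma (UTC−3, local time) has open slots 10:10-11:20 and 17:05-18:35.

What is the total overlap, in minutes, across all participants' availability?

30 minutes

Zara → UTC: 10:25–11:35, 11:45–13:30, 14:05–14:10, 14:15–18:00.
Uma → UTC: 13:10–14:20, 20:05–21:35.
Zara ∩ Uma: 13:10–13:30, 14:05–14:10, 14:15–14:20.
Total common minutes: 20 + 5 + 5 = 30.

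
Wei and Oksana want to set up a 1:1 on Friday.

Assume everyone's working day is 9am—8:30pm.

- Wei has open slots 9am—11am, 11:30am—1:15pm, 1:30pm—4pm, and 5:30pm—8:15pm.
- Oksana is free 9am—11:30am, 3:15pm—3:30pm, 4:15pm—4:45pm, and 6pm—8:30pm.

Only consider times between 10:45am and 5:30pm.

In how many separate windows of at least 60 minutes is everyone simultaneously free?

Wei ∩ Oksana: 09:00–11:00, 15:15–15:30, 18:00–20:15.
Restricted to 10:45–17:30: 10:45–11:00, 15:15–15:30.
Windows ≥ 60 min: (none).
That's 0 windows.

0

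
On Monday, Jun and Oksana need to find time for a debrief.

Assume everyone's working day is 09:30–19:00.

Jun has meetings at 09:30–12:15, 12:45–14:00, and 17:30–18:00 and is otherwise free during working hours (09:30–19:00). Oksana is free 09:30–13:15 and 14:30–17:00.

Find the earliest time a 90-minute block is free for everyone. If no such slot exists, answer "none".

Jun free within 09:30–19:00: 12:15–12:45, 14:00–17:30, 18:00–19:00.
Jun ∩ Oksana: 12:15–12:45, 14:30–17:00.
Windows ≥ 90 min: 14:30–17:00.
Earliest such window starts at 14:30.

14:30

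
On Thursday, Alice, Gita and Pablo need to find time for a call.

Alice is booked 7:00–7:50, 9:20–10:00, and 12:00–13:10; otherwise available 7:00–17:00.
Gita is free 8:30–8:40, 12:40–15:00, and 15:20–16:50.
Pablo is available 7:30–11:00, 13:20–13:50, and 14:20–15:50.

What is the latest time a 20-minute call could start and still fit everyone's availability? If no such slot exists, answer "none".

15:30

Alice free within 07:00–17:00: 07:50–09:20, 10:00–12:00, 13:10–17:00.
Alice ∩ Gita: 08:30–08:40, 13:10–15:00, 15:20–16:50.
Alice ∩ Gita ∩ Pablo: 08:30–08:40, 13:20–13:50, 14:20–15:00, 15:20–15:50.
Windows ≥ 20 min: 13:20–13:50, 14:20–15:00, 15:20–15:50.
Latest start in the last window 15:20–15:50 is 15:50 − 20 min = 15:30.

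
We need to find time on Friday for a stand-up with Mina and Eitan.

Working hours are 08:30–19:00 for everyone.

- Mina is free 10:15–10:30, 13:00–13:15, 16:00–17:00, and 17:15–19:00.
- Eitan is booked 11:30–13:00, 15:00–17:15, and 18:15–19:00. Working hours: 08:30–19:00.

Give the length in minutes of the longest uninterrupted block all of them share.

Eitan free within 08:30–19:00: 08:30–11:30, 13:00–15:00, 17:15–18:15.
Mina ∩ Eitan: 10:15–10:30, 13:00–13:15, 17:15–18:15.
Common window lengths: 15, 15, 60 min; longest is 60.

60 minutes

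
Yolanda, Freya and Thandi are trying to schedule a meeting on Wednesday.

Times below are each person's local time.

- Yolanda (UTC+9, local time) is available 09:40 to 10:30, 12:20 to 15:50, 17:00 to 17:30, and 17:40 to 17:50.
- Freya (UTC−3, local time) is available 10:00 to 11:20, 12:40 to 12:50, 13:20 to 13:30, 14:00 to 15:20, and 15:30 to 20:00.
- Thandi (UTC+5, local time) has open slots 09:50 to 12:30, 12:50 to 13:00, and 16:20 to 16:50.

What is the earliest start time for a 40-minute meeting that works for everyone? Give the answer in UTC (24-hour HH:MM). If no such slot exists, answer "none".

Yolanda → UTC: 00:40–01:30, 03:20–06:50, 08:00–08:30, 08:40–08:50.
Freya → UTC: 13:00–14:20, 15:40–15:50, 16:20–16:30, 17:00–18:20, 18:30–23:00.
Thandi → UTC: 04:50–07:30, 07:50–08:00, 11:20–11:50.
Yolanda ∩ Freya: (none).
Yolanda ∩ Freya ∩ Thandi: (none).
Windows ≥ 40 min: (none).

none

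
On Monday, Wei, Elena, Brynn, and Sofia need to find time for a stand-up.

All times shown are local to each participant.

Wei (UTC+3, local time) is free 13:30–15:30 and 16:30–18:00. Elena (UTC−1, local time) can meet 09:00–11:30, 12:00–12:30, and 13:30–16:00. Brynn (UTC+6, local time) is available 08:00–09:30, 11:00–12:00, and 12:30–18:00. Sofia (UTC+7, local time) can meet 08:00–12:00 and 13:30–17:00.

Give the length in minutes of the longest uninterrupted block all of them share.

Wei → UTC: 10:30–12:30, 13:30–15:00.
Elena → UTC: 10:00–12:30, 13:00–13:30, 14:30–17:00.
Brynn → UTC: 02:00–03:30, 05:00–06:00, 06:30–12:00.
Sofia → UTC: 01:00–05:00, 06:30–10:00.
Wei ∩ Elena: 10:30–12:30, 14:30–15:00.
Wei ∩ Elena ∩ Brynn: 10:30–12:00.
Wei ∩ Elena ∩ Brynn ∩ Sofia: (none).
No common window.

0 minutes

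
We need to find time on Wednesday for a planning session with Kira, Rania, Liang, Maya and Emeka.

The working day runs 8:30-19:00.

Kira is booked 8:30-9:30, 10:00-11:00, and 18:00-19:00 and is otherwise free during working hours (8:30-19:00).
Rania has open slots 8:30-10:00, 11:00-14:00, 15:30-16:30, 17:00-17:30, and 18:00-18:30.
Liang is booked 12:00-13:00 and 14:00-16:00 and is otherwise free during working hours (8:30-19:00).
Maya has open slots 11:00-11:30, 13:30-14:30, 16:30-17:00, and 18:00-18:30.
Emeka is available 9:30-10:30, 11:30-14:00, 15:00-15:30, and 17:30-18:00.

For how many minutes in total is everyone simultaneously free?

30 minutes

Kira free within 08:30–19:00: 09:30–10:00, 11:00–18:00.
Liang free within 08:30–19:00: 08:30–12:00, 13:00–14:00, 16:00–19:00.
Kira ∩ Rania: 09:30–10:00, 11:00–14:00, 15:30–16:30, 17:00–17:30.
Kira ∩ Rania ∩ Liang: 09:30–10:00, 11:00–12:00, 13:00–14:00, 16:00–16:30, 17:00–17:30.
Kira ∩ Rania ∩ Liang ∩ Maya: 11:00–11:30, 13:30–14:00.
Kira ∩ Rania ∩ Liang ∩ Maya ∩ Emeka: 13:30–14:00.
Total common minutes: 30.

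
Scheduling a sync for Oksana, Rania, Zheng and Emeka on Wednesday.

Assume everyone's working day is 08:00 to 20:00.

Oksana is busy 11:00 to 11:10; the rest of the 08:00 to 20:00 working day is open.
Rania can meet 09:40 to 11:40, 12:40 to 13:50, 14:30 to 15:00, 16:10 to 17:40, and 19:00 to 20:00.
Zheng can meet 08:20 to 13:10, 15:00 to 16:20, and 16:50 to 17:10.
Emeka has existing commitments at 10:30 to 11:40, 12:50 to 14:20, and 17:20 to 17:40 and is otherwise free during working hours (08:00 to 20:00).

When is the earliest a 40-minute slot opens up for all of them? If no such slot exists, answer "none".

Oksana free within 08:00–20:00: 08:00–11:00, 11:10–20:00.
Emeka free within 08:00–20:00: 08:00–10:30, 11:40–12:50, 14:20–17:20, 17:40–20:00.
Oksana ∩ Rania: 09:40–11:00, 11:10–11:40, 12:40–13:50, 14:30–15:00, 16:10–17:40, 19:00–20:00.
Oksana ∩ Rania ∩ Zheng: 09:40–11:00, 11:10–11:40, 12:40–13:10, 16:10–16:20, 16:50–17:10.
Oksana ∩ Rania ∩ Zheng ∩ Emeka: 09:40–10:30, 12:40–12:50, 16:10–16:20, 16:50–17:10.
Windows ≥ 40 min: 09:40–10:30.
Earliest such window starts at 09:40.

09:40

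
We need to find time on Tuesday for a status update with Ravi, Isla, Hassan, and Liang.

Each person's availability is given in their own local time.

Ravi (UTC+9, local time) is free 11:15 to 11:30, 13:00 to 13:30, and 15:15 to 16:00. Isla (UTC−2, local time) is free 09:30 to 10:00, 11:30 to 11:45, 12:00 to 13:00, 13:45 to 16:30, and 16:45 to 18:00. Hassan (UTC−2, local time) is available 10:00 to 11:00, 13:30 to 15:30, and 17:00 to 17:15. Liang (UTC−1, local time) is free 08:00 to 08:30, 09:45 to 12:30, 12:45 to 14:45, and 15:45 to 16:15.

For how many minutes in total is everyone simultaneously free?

0 minutes

Ravi → UTC: 02:15–02:30, 04:00–04:30, 06:15–07:00.
Isla → UTC: 11:30–12:00, 13:30–13:45, 14:00–15:00, 15:45–18:30, 18:45–20:00.
Hassan → UTC: 12:00–13:00, 15:30–17:30, 19:00–19:15.
Liang → UTC: 09:00–09:30, 10:45–13:30, 13:45–15:45, 16:45–17:15.
Ravi ∩ Isla: (none).
Ravi ∩ Isla ∩ Hassan: (none).
Ravi ∩ Isla ∩ Hassan ∩ Liang: (none).
Total common minutes: 0.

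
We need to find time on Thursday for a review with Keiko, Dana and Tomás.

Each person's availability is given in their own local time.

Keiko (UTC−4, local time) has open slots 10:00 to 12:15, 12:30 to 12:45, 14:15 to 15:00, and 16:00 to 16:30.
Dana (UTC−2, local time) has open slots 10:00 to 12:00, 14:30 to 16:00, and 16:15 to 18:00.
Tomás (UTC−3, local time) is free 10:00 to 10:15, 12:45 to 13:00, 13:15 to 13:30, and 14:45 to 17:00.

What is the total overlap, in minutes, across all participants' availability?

Keiko → UTC: 14:00–16:15, 16:30–16:45, 18:15–19:00, 20:00–20:30.
Dana → UTC: 12:00–14:00, 16:30–18:00, 18:15–20:00.
Tomás → UTC: 13:00–13:15, 15:45–16:00, 16:15–16:30, 17:45–20:00.
Keiko ∩ Dana: 16:30–16:45, 18:15–19:00.
Keiko ∩ Dana ∩ Tomás: 18:15–19:00.
Total common minutes: 45.

45 minutes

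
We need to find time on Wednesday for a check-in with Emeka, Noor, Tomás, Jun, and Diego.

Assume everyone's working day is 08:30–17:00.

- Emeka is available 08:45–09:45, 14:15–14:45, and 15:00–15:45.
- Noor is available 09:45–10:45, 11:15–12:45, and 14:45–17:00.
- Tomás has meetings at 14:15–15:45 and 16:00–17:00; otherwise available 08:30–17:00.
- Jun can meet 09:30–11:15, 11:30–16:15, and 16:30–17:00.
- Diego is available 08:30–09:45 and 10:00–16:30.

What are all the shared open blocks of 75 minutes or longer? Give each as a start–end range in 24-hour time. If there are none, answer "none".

none

Tomás free within 08:30–17:00: 08:30–14:15, 15:45–16:00.
Emeka ∩ Noor: 15:00–15:45.
Emeka ∩ Noor ∩ Tomás: (none).
Emeka ∩ Noor ∩ Tomás ∩ Jun: (none).
Emeka ∩ Noor ∩ Tomás ∩ Jun ∩ Diego: (none).
Windows ≥ 75 min: (none).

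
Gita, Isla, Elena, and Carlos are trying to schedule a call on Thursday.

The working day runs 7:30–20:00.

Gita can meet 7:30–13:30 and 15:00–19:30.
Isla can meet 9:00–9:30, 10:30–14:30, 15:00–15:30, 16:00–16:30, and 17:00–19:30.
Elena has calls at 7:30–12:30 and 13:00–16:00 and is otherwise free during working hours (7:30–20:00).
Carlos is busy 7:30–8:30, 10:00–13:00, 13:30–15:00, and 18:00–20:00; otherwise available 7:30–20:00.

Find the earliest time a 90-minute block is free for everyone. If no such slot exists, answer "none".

none

Elena free within 07:30–20:00: 12:30–13:00, 16:00–20:00.
Carlos free within 07:30–20:00: 08:30–10:00, 13:00–13:30, 15:00–18:00.
Gita ∩ Isla: 09:00–09:30, 10:30–13:30, 15:00–15:30, 16:00–16:30, 17:00–19:30.
Gita ∩ Isla ∩ Elena: 12:30–13:00, 16:00–16:30, 17:00–19:30.
Gita ∩ Isla ∩ Elena ∩ Carlos: 16:00–16:30, 17:00–18:00.
Windows ≥ 90 min: (none).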